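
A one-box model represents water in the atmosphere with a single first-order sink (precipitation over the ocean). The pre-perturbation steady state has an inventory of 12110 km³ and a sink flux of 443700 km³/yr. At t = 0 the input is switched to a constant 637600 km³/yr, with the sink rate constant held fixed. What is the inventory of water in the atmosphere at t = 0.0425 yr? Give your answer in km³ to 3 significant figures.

τ = M₀/F₀ = 12110/443700 = 0.02729 yr; rate constant k = 1/τ.
New steady state M_∞ = F₁/k = F₁·τ = 637600 × 0.02729 = 17402 km³.
M(t) = M_∞ + (M₀ − M_∞)·e^(−t/τ); t/τ = 0.0425/0.02729 = 1.557, so e^(−t/τ) = 0.2107.
M(t) = 17402 − 5292 × 0.2107 = 16287 km³.

16300 km³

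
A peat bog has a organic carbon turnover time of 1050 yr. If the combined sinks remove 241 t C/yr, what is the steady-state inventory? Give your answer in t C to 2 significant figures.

τ = M/F ⇒ M = τ × F = 1050 × 241 = 253000 t C.

250000 t C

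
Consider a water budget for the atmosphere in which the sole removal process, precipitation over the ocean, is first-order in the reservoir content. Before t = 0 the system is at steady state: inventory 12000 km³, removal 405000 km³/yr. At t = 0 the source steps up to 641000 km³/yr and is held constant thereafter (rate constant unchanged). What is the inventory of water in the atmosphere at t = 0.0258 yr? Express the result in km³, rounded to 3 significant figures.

The sink rate constant is k = F₀/M₀ = 405000/12000 = 33.75 yr⁻¹.
Solving dM/dt = F₁ − kM with M(0) = M₀ gives M(t) = F₁/k + (M₀ − F₁/k)·e^(−kt).
F₁/k = 641000/33.75 = 18993 km³; kt = 33.75 × 0.0258 = 0.8708, e^(−kt) = 0.4186.
M(0.0258) = 18993 + (12000 − 18993) × 0.4186 = 18993 − 2927 = 16065 km³.

16100 km³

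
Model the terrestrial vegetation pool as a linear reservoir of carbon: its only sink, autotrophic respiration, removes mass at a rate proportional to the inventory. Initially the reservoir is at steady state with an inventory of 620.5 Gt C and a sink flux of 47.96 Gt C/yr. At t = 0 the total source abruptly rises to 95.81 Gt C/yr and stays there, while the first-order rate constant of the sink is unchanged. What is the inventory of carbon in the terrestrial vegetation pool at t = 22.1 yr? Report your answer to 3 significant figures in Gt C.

τ = M₀/F₀ = 620.5/47.96 = 12.94 yr; rate constant k = 1/τ.
New steady state M_∞ = F₁/k = F₁·τ = 95.81 × 12.94 = 1239.6 Gt C.
M(t) = M_∞ + (M₀ − M_∞)·e^(−t/τ); t/τ = 22.1/12.94 = 1.708, so e^(−t/τ) = 0.1812.
M(t) = 1239.6 − 619.1 × 0.1812 = 1127.4 Gt C.

1130 Gt C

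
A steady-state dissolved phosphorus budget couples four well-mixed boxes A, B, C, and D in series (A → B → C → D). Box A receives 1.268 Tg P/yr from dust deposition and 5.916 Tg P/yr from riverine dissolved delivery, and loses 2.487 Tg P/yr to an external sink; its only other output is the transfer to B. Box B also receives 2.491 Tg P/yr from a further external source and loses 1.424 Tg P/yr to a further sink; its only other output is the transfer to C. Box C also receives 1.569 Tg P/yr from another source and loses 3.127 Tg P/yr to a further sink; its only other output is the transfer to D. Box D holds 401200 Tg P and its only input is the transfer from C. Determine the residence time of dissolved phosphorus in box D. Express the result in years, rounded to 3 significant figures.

95400 yr

Box A: F(A→B) = (1.268 + 5.916) − 2.487 = 4.6970 Tg P/yr.
Box B: F(B→C) = (4.6970 + 2.491) − 1.424 = 5.7640 Tg P/yr.
Box C: F(C→D) = (5.7640 + 1.569) − 3.127 = 4.2060 Tg P/yr.
Box D throughput = its input = 4.2060 Tg P/yr; τ = 401200 / 4.2060 = 95390 yr.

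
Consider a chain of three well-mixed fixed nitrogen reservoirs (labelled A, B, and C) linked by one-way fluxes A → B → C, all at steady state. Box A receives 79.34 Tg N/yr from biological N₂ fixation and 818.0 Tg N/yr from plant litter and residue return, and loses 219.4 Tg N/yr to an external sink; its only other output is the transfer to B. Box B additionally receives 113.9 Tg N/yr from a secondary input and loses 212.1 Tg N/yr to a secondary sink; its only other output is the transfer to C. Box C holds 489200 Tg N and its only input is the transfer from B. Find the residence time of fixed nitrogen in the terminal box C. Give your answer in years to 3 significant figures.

Box A: F(A→B) = (79.34 + 818.0) − 219.4 = 677.94 Tg N/yr.
Box B: F(B→C) = (677.94 + 113.9) − 212.1 = 579.74 Tg N/yr.
Box C throughput = its input = 579.74 Tg N/yr; τ = 489200 / 579.74 = 843.8 yr.

844 yr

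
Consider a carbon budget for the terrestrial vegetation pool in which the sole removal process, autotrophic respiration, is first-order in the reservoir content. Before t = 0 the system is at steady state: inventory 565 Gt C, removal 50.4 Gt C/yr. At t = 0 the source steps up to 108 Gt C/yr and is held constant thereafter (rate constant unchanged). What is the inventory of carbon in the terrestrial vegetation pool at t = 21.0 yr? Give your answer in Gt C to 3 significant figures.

1110 Gt C

Residence time τ = M₀/F₀ = 11.21 yr. The eventual steady state is M_∞ = M₀·(F₁/F₀) = 565 × 108/50.4 = 1210.7 Gt C.
The anomaly ΔM(t) = M(t) − M_∞ decays as ΔM₀·e^(−t/τ) with ΔM₀ = 565 − 1210.7 = −645.7 Gt C.
At t = 21.0 yr, e^(−t/τ) = e^(−1.873) = 0.1536, so ΔM = −99.19 Gt C and M = 1210.7 − 99.19 = 1111.5 Gt C.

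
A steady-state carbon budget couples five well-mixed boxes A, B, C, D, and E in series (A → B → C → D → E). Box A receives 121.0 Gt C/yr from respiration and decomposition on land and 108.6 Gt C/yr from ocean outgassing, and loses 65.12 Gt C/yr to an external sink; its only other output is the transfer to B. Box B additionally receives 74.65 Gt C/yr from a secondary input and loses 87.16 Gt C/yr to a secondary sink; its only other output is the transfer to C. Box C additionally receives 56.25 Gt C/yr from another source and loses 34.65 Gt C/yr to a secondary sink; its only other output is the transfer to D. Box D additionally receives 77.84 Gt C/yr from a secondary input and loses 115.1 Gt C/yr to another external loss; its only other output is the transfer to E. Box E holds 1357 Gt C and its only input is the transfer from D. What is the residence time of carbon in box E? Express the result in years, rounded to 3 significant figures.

Box A: F(A→B) = (121.0 + 108.6) − 65.12 = 164.48 Gt C/yr.
Box B: F(B→C) = (164.48 + 74.65) − 87.16 = 151.97 Gt C/yr.
Box C: F(C→D) = (151.97 + 56.25) − 34.65 = 173.57 Gt C/yr.
Box D: F(D→E) = (173.57 + 77.84) − 115.1 = 136.31 Gt C/yr.
Box E throughput = its input = 136.31 Gt C/yr; τ = 1357 / 136.31 = 9.955 yr.

9.96 yr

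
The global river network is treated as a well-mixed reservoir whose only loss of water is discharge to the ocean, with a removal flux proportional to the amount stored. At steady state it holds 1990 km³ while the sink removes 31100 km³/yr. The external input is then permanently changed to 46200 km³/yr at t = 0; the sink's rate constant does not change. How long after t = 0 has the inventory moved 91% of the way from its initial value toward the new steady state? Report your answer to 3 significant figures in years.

τ = M₀/F₀ = 1990/31100 = 0.06399 yr.
The remaining gap fraction is e^(−t/τ); 91% covered ⇒ e^(−t/τ) = 0.0900.
t = −τ ln(0.0900) = 0.06399 × 2.408 = 0.1541 yr.

0.154 yr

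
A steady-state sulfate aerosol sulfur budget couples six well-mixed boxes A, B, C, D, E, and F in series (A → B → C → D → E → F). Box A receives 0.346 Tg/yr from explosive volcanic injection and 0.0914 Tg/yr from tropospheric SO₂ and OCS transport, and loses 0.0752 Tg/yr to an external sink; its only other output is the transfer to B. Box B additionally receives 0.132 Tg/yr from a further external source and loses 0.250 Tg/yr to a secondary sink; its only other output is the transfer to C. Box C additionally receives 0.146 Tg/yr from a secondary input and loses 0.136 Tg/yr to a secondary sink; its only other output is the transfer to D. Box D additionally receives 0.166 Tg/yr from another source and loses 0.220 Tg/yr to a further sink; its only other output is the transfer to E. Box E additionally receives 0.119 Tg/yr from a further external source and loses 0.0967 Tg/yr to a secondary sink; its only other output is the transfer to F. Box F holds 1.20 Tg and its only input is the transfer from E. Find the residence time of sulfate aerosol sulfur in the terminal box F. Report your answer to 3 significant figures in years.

Box A: F(A→B) = (0.346 + 0.0914) − 0.0752 = 0.36220 Tg/yr.
Box B: F(B→C) = (0.36220 + 0.132) − 0.250 = 0.24420 Tg/yr.
Box C: F(C→D) = (0.24420 + 0.146) − 0.136 = 0.25420 Tg/yr.
Box D: F(D→E) = (0.25420 + 0.166) − 0.220 = 0.20020 Tg/yr.
Box E: F(E→F) = (0.20020 + 0.119) − 0.0967 = 0.22250 Tg/yr.
Box F throughput = its input = 0.22250 Tg/yr; τ = 1.20 / 0.22250 = 5.393 yr.

5.39 yr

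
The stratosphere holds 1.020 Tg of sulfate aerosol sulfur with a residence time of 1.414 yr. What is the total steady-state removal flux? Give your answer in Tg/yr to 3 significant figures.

F = M / τ = 1.020 / 1.414 = 0.7214 Tg/yr.

0.721 Tg/yr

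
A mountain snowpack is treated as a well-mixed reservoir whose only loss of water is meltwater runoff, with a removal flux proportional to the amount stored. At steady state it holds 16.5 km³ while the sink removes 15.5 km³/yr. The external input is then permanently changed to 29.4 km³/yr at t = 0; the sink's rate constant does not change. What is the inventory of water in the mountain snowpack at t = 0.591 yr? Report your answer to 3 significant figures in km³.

22.8 km³

τ = M₀/F₀ = 16.5/15.5 = 1.065 yr; rate constant k = 1/τ.
New steady state M_∞ = F₁/k = F₁·τ = 29.4 × 1.065 = 31.297 km³.
M(t) = M_∞ + (M₀ − M_∞)·e^(−t/τ); t/τ = 0.591/1.065 = 0.5552, so e^(−t/τ) = 0.5740.
M(t) = 31.297 − 14.80 × 0.5740 = 22.804 km³.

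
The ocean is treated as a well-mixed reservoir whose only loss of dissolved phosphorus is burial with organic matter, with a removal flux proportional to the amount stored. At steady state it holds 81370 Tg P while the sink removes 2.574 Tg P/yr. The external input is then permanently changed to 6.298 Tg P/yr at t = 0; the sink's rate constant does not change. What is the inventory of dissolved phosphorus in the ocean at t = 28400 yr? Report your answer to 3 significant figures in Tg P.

τ = M₀/F₀ = 81370/2.574 = 31610 yr; rate constant k = 1/τ.
New steady state M_∞ = F₁/k = F₁·τ = 6.298 × 31610 = 199090 Tg P.
M(t) = M_∞ + (M₀ − M_∞)·e^(−t/τ); t/τ = 28400/31610 = 0.8984, so e^(−t/τ) = 0.4072.
M(t) = 199090 − 117700 × 0.4072 = 151150 Tg P.

151000 Tg P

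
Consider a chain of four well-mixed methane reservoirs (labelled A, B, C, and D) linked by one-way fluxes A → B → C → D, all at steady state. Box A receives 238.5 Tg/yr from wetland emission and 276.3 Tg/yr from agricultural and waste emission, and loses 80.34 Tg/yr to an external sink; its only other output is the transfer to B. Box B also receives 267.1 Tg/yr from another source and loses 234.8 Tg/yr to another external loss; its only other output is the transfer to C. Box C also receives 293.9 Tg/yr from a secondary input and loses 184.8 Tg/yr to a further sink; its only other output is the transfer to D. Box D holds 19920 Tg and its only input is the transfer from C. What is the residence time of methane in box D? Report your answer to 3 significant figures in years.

Box A: F(A→B) = (238.5 + 276.3) − 80.34 = 434.46 Tg/yr.
Box B: F(B→C) = (434.46 + 267.1) − 234.8 = 466.76 Tg/yr.
Box C: F(C→D) = (466.76 + 293.9) − 184.8 = 575.86 Tg/yr.
Box D throughput = its input = 575.86 Tg/yr; τ = 19920 / 575.86 = 34.59 yr.

34.6 yr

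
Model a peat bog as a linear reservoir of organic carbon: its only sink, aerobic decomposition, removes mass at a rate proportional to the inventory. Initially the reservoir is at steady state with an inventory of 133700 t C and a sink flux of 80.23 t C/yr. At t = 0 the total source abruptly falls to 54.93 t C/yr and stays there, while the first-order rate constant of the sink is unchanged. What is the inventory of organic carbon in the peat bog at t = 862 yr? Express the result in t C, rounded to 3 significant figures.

117000 t C

τ = M₀/F₀ = 133700/80.23 = 1666 yr; rate constant k = 1/τ.
New steady state M_∞ = F₁/k = F₁·τ = 54.93 × 1666 = 91539 t C.
M(t) = M_∞ + (M₀ − M_∞)·e^(−t/τ); t/τ = 862/1666 = 0.5173, so e^(−t/τ) = 0.5961.
M(t) = 91539 + 42160 × 0.5961 = 116670 t C.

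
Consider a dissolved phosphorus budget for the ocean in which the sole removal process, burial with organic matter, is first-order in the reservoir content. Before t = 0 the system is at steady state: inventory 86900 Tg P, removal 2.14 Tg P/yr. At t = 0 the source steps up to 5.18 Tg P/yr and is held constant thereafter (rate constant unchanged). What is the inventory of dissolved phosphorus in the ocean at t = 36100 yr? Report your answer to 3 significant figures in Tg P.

160000 Tg P

τ = M₀/F₀ = 86900/2.14 = 40610 yr; rate constant k = 1/τ.
New steady state M_∞ = F₁/k = F₁·τ = 5.18 × 40610 = 210350 Tg P.
M(t) = M_∞ + (M₀ − M_∞)·e^(−t/τ); t/τ = 36100/40610 = 0.8890, so e^(−t/τ) = 0.4111.
M(t) = 210350 − 123400 × 0.4111 = 159600 Tg P.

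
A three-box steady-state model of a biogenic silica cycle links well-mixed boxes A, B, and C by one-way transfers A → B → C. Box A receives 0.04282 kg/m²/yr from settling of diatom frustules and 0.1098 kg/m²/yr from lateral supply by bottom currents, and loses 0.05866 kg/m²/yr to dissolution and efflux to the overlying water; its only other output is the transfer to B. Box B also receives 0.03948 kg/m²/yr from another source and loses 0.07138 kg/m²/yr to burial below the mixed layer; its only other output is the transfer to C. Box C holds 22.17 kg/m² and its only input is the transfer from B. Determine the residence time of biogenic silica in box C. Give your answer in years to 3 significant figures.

357 yr

Box A: F(A→B) = (0.04282 + 0.1098) − 0.05866 = 0.093960 kg/m²/yr.
Box B: F(B→C) = (0.093960 + 0.03948) − 0.07138 = 0.062060 kg/m²/yr.
Box C throughput = its input = 0.062060 kg/m²/yr; τ = 22.17 / 0.062060 = 357.2 yr.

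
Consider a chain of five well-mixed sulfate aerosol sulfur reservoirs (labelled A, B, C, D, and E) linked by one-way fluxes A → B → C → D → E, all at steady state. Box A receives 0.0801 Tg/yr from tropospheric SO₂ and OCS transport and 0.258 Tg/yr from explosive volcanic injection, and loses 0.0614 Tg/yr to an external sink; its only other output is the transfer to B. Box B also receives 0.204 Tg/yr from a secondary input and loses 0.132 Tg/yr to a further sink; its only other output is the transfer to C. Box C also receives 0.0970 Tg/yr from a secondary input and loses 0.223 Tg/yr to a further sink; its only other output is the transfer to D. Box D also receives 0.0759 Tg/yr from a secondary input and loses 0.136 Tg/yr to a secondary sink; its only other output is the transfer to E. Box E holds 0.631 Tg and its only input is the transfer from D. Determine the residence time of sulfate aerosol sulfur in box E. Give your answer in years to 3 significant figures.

3.88 yr

Box A: F(A→B) = (0.0801 + 0.258) − 0.0614 = 0.27670 Tg/yr.
Box B: F(B→C) = (0.27670 + 0.204) − 0.132 = 0.34870 Tg/yr.
Box C: F(C→D) = (0.34870 + 0.0970) − 0.223 = 0.22270 Tg/yr.
Box D: F(D→E) = (0.22270 + 0.0759) − 0.136 = 0.16260 Tg/yr.
Box E throughput = its input = 0.16260 Tg/yr; τ = 0.631 / 0.16260 = 3.881 yr.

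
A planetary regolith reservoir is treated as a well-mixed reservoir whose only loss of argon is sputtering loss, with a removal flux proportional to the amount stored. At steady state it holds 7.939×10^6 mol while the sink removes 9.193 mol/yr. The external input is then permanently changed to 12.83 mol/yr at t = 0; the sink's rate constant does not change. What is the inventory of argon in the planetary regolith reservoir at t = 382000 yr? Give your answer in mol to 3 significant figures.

The sink rate constant is k = F₀/M₀ = 9.193/7.939×10^6 = 1.158×10^-6 yr⁻¹.
Solving dM/dt = F₁ − kM with M(0) = M₀ gives M(t) = F₁/k + (M₀ − F₁/k)·e^(−kt).
F₁/k = 12.83/1.158×10^-6 = 1.1080×10^7 mol; kt = 1.158×10^-6 × 382000 = 0.4423, e^(−kt) = 0.6425.
M(382000) = 1.1080×10^7 + (7.939×10^6 − 1.1080×10^7) × 0.6425 = 1.1080×10^7 − 2.018×10^6 = 9.0618×10^6 mol.

9.06×10^6 mol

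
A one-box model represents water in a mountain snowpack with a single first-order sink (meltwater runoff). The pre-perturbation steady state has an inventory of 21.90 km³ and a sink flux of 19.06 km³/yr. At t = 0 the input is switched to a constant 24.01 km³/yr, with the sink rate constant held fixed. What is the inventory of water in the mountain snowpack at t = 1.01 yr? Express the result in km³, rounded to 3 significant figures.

The sink rate constant is k = F₀/M₀ = 19.06/21.90 = 0.8703 yr⁻¹.
Solving dM/dt = F₁ − kM with M(0) = M₀ gives M(t) = F₁/k + (M₀ − F₁/k)·e^(−kt).
F₁/k = 24.01/0.8703 = 27.588 km³; kt = 0.8703 × 1.01 = 0.8790, e^(−kt) = 0.4152.
M(1.01) = 27.588 + (21.90 − 27.588) × 0.4152 = 27.588 − 2.361 = 25.226 km³.

25.2 km³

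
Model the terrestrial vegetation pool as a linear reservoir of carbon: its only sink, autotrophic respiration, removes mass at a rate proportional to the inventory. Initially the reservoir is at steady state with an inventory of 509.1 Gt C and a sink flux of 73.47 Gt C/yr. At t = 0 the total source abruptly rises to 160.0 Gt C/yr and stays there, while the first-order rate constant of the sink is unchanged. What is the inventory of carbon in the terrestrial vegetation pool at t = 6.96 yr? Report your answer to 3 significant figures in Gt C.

889 Gt C

Residence time τ = M₀/F₀ = 6.929 yr. The eventual steady state is M_∞ = M₀·(F₁/F₀) = 509.1 × 160.0/73.47 = 1108.7 Gt C.
The anomaly ΔM(t) = M(t) − M_∞ decays as ΔM₀·e^(−t/τ) with ΔM₀ = 509.1 − 1108.7 = −599.6 Gt C.
At t = 6.96 yr, e^(−t/τ) = e^(−1.004) = 0.3663, so ΔM = −219.6 Gt C and M = 1108.7 − 219.6 = 889.09 Gt C.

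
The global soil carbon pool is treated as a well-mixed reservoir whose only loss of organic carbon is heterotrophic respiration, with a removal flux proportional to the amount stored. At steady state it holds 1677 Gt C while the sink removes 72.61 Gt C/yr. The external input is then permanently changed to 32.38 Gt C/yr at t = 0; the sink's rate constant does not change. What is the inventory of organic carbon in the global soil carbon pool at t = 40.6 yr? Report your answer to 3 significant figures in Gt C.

908 Gt C

Residence time τ = M₀/F₀ = 23.10 yr. The eventual steady state is M_∞ = M₀·(F₁/F₀) = 1677 × 32.38/72.61 = 747.85 Gt C.
The anomaly ΔM(t) = M(t) − M_∞ decays as ΔM₀·e^(−t/τ) with ΔM₀ = 1677 − 747.85 = 929.2 Gt C.
At t = 40.6 yr, e^(−t/τ) = e^(−1.758) = 0.1724, so ΔM = 160.2 Gt C and M = 747.85 + 160.2 = 908.04 Gt C.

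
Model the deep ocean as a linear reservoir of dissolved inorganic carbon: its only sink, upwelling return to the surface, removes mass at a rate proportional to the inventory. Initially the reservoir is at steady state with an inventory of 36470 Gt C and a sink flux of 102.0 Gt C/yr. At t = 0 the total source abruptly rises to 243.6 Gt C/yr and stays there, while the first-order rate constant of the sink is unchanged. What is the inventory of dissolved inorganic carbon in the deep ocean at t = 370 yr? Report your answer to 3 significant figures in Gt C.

69100 Gt C

The sink rate constant is k = F₀/M₀ = 102.0/36470 = 0.002797 yr⁻¹.
Solving dM/dt = F₁ − kM with M(0) = M₀ gives M(t) = F₁/k + (M₀ − F₁/k)·e^(−kt).
F₁/k = 243.6/0.002797 = 87099 Gt C; kt = 0.002797 × 370 = 1.035, e^(−kt) = 0.3553.
M(370) = 87099 + (36470 − 87099) × 0.3553 = 87099 − 17990 = 69111 Gt C.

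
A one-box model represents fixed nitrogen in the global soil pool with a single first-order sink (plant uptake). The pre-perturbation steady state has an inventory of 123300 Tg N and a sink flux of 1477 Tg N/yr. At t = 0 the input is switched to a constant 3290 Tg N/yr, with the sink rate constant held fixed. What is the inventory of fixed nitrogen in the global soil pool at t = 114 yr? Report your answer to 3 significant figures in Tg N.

236000 Tg N

τ = M₀/F₀ = 123300/1477 = 83.48 yr; rate constant k = 1/τ.
New steady state M_∞ = F₁/k = F₁·τ = 3290 × 83.48 = 274650 Tg N.
M(t) = M_∞ + (M₀ − M_∞)·e^(−t/τ); t/τ = 114/83.48 = 1.366, so e^(−t/τ) = 0.2552.
M(t) = 274650 − 151300 × 0.2552 = 236020 Tg N.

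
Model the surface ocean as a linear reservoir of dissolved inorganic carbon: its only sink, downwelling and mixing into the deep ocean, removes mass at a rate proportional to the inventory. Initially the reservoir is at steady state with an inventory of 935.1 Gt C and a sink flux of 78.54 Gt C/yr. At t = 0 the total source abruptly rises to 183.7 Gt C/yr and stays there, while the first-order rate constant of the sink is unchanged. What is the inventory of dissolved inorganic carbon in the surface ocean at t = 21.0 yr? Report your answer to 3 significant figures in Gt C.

Residence time τ = M₀/F₀ = 11.91 yr. The eventual steady state is M_∞ = M₀·(F₁/F₀) = 935.1 × 183.7/78.54 = 2187.1 Gt C.
The anomaly ΔM(t) = M(t) − M_∞ decays as ΔM₀·e^(−t/τ) with ΔM₀ = 935.1 − 2187.1 = −1252 Gt C.
At t = 21.0 yr, e^(−t/τ) = e^(−1.764) = 0.1714, so ΔM = −214.6 Gt C and M = 2187.1 − 214.6 = 1972.6 Gt C.

1970 Gt C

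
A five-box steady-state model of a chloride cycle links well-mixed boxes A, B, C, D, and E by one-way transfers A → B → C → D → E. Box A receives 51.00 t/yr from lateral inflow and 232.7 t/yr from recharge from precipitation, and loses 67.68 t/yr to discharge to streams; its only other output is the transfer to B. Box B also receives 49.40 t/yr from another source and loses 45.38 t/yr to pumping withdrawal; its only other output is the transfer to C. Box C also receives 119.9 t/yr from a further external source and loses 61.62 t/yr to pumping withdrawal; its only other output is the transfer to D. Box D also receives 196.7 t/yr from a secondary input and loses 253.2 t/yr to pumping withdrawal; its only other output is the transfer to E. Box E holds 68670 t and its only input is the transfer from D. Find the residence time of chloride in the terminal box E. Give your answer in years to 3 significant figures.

310 yr

Box A: F(A→B) = (51.00 + 232.7) − 67.68 = 216.02 t/yr.
Box B: F(B→C) = (216.02 + 49.40) − 45.38 = 220.04 t/yr.
Box C: F(C→D) = (220.04 + 119.9) − 61.62 = 278.32 t/yr.
Box D: F(D→E) = (278.32 + 196.7) − 253.2 = 221.82 t/yr.
Box E throughput = its input = 221.82 t/yr; τ = 68670 / 221.82 = 309.6 yr.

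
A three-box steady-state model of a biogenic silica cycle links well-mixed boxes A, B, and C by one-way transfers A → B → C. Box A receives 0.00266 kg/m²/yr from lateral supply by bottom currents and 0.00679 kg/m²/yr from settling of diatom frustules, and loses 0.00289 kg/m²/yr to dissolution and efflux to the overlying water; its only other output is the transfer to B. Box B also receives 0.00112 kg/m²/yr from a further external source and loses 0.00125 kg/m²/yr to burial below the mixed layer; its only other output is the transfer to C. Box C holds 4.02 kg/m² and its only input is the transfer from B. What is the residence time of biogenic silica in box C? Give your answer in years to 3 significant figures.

Box A: F(A→B) = (0.00266 + 0.00679) − 0.00289 = 0.0065600 kg/m²/yr.
Box B: F(B→C) = (0.0065600 + 0.00112) − 0.00125 = 0.0064300 kg/m²/yr.
Box C throughput = its input = 0.0064300 kg/m²/yr; τ = 4.02 / 0.0064300 = 625.2 yr.

625 yr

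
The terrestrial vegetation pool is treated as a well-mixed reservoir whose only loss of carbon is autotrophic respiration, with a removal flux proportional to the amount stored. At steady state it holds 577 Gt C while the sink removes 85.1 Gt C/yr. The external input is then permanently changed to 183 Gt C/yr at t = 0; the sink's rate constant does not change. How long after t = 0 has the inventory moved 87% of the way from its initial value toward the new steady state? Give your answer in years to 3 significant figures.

13.8 yr

τ = M₀/F₀ = 577/85.1 = 6.780 yr.
The remaining gap fraction is e^(−t/τ); 87% covered ⇒ e^(−t/τ) = 0.130.
t = −τ ln(0.130) = 6.780 × 2.040 = 13.83 yr.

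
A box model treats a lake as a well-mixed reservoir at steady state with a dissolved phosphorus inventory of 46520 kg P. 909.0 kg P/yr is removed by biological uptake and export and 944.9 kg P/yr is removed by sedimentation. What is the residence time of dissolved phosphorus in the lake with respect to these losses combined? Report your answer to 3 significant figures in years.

Total removal = 909.0 + 944.9 = 1853.9 kg P/yr.
τ = M / ΣF_out = 46520 / 1853.9 = 25.09 yr.

25.1 yr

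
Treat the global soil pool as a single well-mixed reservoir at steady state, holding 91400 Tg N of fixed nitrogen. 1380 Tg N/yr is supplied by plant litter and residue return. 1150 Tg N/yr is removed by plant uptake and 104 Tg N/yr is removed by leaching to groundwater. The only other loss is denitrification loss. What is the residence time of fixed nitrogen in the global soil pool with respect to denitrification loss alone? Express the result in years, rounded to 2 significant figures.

At steady state ΣF_in = ΣF_out.
ΣF_in = 1380.0 Tg N/yr.
Denitrification loss flux = ΣF_in − (1150 + 104) = 1380.0 − 1254 = 126.0 Tg N/yr.
τ = M / F = 91400 / 126.0 = 725.4 yr.

730 yr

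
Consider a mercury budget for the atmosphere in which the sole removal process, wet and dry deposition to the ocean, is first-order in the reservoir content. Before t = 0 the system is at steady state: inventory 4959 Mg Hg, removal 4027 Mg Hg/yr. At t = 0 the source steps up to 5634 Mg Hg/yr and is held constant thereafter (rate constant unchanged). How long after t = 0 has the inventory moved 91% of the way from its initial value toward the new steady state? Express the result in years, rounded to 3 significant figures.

τ = M₀/F₀ = 4959/4027 = 1.231 yr.
The remaining gap fraction is e^(−t/τ); 91% covered ⇒ e^(−t/τ) = 0.0900.
t = −τ ln(0.0900) = 1.231 × 2.408 = 2.965 yr.

2.97 yr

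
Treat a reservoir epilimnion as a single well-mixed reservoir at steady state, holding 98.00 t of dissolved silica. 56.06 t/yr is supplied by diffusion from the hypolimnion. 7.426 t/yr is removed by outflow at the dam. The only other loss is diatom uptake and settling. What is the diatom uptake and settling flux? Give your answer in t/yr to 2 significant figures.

At steady state ΣF_in = ΣF_out.
ΣF_in = 56.060 t/yr.
Diatom uptake and settling flux = ΣF_in − (7.426) = 56.060 − 7.426 = 48.63 t/yr.

49 t/yr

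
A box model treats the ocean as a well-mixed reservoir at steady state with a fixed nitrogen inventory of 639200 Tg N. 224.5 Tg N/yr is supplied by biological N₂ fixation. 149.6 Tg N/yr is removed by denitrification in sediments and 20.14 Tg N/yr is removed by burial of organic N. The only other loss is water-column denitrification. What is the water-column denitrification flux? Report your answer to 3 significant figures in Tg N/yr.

54.8 Tg N/yr

At steady state ΣF_in = ΣF_out.
ΣF_in = 224.50 Tg N/yr.
Water-column denitrification flux = ΣF_in − (149.6 + 20.14) = 224.50 − 169.7 = 54.76 Tg N/yr.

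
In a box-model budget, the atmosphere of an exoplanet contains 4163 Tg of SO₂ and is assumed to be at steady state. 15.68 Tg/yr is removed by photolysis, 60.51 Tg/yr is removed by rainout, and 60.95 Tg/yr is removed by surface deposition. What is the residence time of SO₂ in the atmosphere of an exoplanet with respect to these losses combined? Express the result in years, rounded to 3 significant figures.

30.4 yr

Total removal = 15.68 + 60.51 + 60.95 = 137.14 Tg/yr.
τ = M / ΣF_out = 4163 / 137.14 = 30.36 yr.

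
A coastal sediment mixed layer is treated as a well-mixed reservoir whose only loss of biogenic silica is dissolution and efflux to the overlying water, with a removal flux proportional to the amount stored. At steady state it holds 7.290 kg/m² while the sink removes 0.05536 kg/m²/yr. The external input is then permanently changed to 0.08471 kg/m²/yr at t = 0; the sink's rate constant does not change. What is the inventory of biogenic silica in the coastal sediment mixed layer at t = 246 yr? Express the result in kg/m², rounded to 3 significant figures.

10.6 kg/m²

τ = M₀/F₀ = 7.290/0.05536 = 131.7 yr; rate constant k = 1/τ.
New steady state M_∞ = F₁/k = F₁·τ = 0.08471 × 131.7 = 11.155 kg/m².
M(t) = M_∞ + (M₀ − M_∞)·e^(−t/τ); t/τ = 246/131.7 = 1.868, so e^(−t/τ) = 0.1544.
M(t) = 11.155 − 3.865 × 0.1544 = 10.558 kg/m².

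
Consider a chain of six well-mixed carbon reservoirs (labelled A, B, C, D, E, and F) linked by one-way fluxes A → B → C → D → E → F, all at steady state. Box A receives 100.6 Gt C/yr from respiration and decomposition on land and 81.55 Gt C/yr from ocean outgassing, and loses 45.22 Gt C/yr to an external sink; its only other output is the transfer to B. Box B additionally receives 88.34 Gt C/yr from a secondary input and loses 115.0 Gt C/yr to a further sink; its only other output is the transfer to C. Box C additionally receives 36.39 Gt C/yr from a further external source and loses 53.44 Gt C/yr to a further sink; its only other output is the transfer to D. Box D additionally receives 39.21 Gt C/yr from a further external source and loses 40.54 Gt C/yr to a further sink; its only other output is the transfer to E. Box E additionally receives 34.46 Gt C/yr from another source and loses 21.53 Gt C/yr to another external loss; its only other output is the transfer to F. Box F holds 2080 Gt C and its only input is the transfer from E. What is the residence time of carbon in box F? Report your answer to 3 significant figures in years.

Box A: F(A→B) = (100.6 + 81.55) − 45.22 = 136.93 Gt C/yr.
Box B: F(B→C) = (136.93 + 88.34) − 115.0 = 110.27 Gt C/yr.
Box C: F(C→D) = (110.27 + 36.39) − 53.44 = 93.220 Gt C/yr.
Box D: F(D→E) = (93.220 + 39.21) − 40.54 = 91.890 Gt C/yr.
Box E: F(E→F) = (91.890 + 34.46) − 21.53 = 104.82 Gt C/yr.
Box F throughput = its input = 104.82 Gt C/yr; τ = 2080 / 104.82 = 19.84 yr.

19.8 yr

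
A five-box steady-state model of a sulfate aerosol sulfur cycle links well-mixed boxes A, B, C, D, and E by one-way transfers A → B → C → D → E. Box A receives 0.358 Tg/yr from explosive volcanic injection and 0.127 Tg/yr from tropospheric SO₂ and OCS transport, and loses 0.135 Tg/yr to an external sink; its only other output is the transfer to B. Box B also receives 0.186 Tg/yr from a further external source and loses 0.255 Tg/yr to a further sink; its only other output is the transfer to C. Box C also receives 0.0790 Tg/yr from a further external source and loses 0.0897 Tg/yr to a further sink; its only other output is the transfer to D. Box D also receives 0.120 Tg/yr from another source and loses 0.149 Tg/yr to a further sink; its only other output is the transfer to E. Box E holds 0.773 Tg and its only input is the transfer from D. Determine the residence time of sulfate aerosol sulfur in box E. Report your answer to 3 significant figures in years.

3.20 yr

Box A: F(A→B) = (0.358 + 0.127) − 0.135 = 0.35000 Tg/yr.
Box B: F(B→C) = (0.35000 + 0.186) − 0.255 = 0.28100 Tg/yr.
Box C: F(C→D) = (0.28100 + 0.0790) − 0.0897 = 0.27030 Tg/yr.
Box D: F(D→E) = (0.27030 + 0.120) − 0.149 = 0.24130 Tg/yr.
Box E throughput = its input = 0.24130 Tg/yr; τ = 0.773 / 0.24130 = 3.203 yr.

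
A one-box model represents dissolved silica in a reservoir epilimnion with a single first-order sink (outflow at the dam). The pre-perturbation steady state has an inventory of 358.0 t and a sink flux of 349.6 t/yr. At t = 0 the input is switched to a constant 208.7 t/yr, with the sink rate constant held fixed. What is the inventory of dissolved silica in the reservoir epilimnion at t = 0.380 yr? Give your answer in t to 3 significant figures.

313 t

Residence time τ = M₀/F₀ = 1.024 yr. The eventual steady state is M_∞ = M₀·(F₁/F₀) = 358.0 × 208.7/349.6 = 213.71 t.
The anomaly ΔM(t) = M(t) − M_∞ decays as ΔM₀·e^(−t/τ) with ΔM₀ = 358.0 − 213.71 = 144.3 t.
At t = 0.380 yr, e^(−t/τ) = e^(−0.3711) = 0.6900, so ΔM = 99.55 t and M = 213.71 + 99.55 = 313.27 t.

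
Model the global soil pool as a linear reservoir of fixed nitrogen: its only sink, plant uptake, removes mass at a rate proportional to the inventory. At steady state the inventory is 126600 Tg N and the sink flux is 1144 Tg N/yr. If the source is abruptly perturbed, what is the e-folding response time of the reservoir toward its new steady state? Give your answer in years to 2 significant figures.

110 yr

For a linear reservoir the response time equals the residence time τ = M/F.
τ = 126600 / 1144 = 110.7 yr.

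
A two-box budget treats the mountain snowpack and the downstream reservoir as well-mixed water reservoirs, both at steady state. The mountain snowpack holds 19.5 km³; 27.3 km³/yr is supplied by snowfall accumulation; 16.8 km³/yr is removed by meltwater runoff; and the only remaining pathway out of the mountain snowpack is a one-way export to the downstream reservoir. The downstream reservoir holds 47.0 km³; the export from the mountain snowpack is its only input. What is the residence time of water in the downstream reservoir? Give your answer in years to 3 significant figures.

Balance the mountain snowpack: ΣF_in = 27.300 km³/yr.
Export to the downstream reservoir = ΣF_in − (16.8) = 10.500 km³/yr.
At steady state the output of the downstream reservoir equals its input, 10.500 km³/yr.
τ = M / F = 47.0 / 10.500 = 4.476 yr.

4.48 yr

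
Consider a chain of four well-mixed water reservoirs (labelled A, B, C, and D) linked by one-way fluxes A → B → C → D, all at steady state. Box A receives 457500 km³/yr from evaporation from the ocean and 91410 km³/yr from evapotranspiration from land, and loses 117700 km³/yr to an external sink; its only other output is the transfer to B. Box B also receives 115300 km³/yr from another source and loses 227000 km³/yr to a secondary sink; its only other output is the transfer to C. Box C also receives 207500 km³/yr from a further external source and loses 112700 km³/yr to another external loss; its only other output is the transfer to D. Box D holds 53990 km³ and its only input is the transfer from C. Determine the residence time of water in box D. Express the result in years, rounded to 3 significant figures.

Box A: F(A→B) = (457500 + 91410) − 117700 = 431210 km³/yr.
Box B: F(B→C) = (431210 + 115300) − 227000 = 319510 km³/yr.
Box C: F(C→D) = (319510 + 207500) − 112700 = 414310 km³/yr.
Box D throughput = its input = 414310 km³/yr; τ = 53990 / 414310 = 0.1303 yr.

0.130 yr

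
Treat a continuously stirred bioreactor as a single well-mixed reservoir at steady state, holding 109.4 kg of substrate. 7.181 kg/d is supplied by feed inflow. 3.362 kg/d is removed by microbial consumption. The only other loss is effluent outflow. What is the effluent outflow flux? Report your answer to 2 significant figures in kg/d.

3.8 kg/d

At steady state ΣF_in = ΣF_out.
ΣF_in = 7.1810 kg/d.
Effluent outflow flux = ΣF_in − (3.362) = 7.1810 − 3.362 = 3.819 kg/d.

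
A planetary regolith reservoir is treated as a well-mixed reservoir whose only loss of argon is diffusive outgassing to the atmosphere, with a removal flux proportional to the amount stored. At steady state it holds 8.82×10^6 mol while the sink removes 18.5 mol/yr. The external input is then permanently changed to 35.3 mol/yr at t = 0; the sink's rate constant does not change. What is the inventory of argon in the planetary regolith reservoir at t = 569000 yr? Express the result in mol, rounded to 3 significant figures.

1.44×10^7 mol

τ = M₀/F₀ = 8.82×10^6/18.5 = 476800 yr; rate constant k = 1/τ.
New steady state M_∞ = F₁/k = F₁·τ = 35.3 × 476800 = 1.6830×10^7 mol.
M(t) = M_∞ + (M₀ − M_∞)·e^(−t/τ); t/τ = 569000/476800 = 1.193, so e^(−t/τ) = 0.3032.
M(t) = 1.6830×10^7 − 8.010×10^6 × 0.3032 = 1.4401×10^7 mol.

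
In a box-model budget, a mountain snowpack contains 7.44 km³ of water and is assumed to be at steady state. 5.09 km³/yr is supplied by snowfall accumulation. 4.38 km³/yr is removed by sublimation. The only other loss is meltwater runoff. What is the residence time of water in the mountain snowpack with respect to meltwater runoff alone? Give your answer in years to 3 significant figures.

At steady state ΣF_in = ΣF_out.
ΣF_in = 5.0900 km³/yr.
Meltwater runoff flux = ΣF_in − (4.38) = 5.0900 − 4.380 = 0.7100 km³/yr.
τ = M / F = 7.44 / 0.7100 = 10.48 yr.

10.5 yr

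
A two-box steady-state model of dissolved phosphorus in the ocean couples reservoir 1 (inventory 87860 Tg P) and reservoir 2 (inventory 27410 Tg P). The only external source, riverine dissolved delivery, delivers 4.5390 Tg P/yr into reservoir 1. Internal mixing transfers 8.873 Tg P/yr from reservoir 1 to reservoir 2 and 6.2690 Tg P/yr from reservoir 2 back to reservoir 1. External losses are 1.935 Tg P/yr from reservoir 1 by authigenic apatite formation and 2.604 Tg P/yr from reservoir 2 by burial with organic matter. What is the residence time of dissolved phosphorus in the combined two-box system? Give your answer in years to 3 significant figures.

For the system as a whole, the A↔B exchange is internal and contributes nothing to the throughput; only the external sinks remove mass.
M_total = 87860 + 27410 = 115270 Tg P.
ΣF_external_out = 1.935 + 2.604 = 4.5390 Tg P/yr.
τ = M_total / ΣF_ext = 115270 / 4.5390 = 25400 yr.

25400 yr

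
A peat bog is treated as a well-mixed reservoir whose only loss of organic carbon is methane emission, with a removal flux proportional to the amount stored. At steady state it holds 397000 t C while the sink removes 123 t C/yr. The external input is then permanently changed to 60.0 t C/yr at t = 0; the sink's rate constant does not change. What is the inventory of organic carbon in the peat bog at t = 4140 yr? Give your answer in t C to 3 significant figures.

τ = M₀/F₀ = 397000/123 = 3228 yr; rate constant k = 1/τ.
New steady state M_∞ = F₁/k = F₁·τ = 60.0 × 3228 = 193660 t C.
M(t) = M_∞ + (M₀ − M_∞)·e^(−t/τ); t/τ = 4140/3228 = 1.283, so e^(−t/τ) = 0.2773.
M(t) = 193660 + 203300 × 0.2773 = 250040 t C.

250000 t C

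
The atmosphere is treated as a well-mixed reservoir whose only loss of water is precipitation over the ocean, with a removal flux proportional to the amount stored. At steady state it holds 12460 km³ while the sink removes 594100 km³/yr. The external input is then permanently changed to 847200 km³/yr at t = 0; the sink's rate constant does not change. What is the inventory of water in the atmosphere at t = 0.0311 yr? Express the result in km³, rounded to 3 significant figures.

The sink rate constant is k = F₀/M₀ = 594100/12460 = 47.68 yr⁻¹.
Solving dM/dt = F₁ − kM with M(0) = M₀ gives M(t) = F₁/k + (M₀ − F₁/k)·e^(−kt).
F₁/k = 847200/47.68 = 17768 km³; kt = 47.68 × 0.0311 = 1.483, e^(−kt) = 0.2270.
M(0.0311) = 17768 + (12460 − 17768) × 0.2270 = 17768 − 1205 = 16563 km³.

16600 km³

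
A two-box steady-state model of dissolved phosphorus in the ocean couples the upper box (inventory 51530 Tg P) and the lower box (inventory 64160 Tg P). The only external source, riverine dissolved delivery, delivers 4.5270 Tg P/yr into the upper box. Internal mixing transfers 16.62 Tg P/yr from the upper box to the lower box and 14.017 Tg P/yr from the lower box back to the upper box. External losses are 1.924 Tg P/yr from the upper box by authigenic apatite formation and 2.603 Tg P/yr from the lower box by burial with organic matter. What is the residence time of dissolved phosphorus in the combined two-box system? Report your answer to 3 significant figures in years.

Treat the two boxes together as one reservoir: the mixing fluxes between them are internal recycling, so τ = ΣM / Σ(external losses).
M_total = 51530 + 64160 = 115690 Tg P.
ΣF_external_out = 1.924 + 2.603 = 4.5270 Tg P/yr.
τ = M_total / ΣF_ext = 115690 / 4.5270 = 25560 yr.

25600 yr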